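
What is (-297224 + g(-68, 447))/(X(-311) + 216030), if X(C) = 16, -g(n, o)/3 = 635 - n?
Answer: -299333/216046 ≈ -1.3855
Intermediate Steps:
g(n, o) = -1905 + 3*n (g(n, o) = -3*(635 - n) = -1905 + 3*n)
(-297224 + g(-68, 447))/(X(-311) + 216030) = (-297224 + (-1905 + 3*(-68)))/(16 + 216030) = (-297224 + (-1905 - 204))/216046 = (-297224 - 2109)*(1/216046) = -299333*1/216046 = -299333/216046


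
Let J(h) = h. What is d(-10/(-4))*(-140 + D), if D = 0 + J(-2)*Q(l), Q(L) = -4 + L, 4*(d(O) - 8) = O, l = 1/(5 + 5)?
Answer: -45609/40 ≈ -1140.2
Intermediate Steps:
l = ⅒ (l = 1/10 = ⅒ ≈ 0.10000)
d(O) = 8 + O/4
D = 39/5 (D = 0 - 2*(-4 + ⅒) = 0 - 2*(-39/10) = 0 + 39/5 = 39/5 ≈ 7.8000)
d(-10/(-4))*(-140 + D) = (8 + (-10/(-4))/4)*(-140 + 39/5) = (8 + (-10*(-¼))/4)*(-661/5) = (8 + (¼)*(5/2))*(-661/5) = (8 + 5/8)*(-661/5) = (69/8)*(-661/5) = -45609/40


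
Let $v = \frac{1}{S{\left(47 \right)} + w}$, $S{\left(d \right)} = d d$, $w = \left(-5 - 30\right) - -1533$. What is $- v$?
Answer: $- \frac{1}{3707} \approx -0.00026976$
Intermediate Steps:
$w = 1498$ ($w = \left(-5 - 30\right) + 1533 = -35 + 1533 = 1498$)
$S{\left(d \right)} = d^{2}$
$v = \frac{1}{3707}$ ($v = \frac{1}{47^{2} + 1498} = \frac{1}{2209 + 1498} = \frac{1}{3707} \approx 0.00026976$)
$- v = \left(-1\right) \frac{1}{3707} = - \frac{1}{3707}$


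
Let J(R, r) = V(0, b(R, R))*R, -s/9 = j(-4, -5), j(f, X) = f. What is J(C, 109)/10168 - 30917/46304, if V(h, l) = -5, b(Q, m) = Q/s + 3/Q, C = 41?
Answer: -987367/1435424 ≈ -0.68786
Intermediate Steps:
s = 36 (s = -9*(-4) = 36)
b(Q, m) = 3/Q + Q/36 (b(Q, m) = Q/36 + 3/Q = 3/Q + Q/36)
J(R, r) = -5*R
J(C, 109)/10168 - 30917/46304 = -5*41/10168 - 30917/46304 = -205*1/10168 - 30917*1/46304 = -5/248 - 30917/46304 = -987367/1435424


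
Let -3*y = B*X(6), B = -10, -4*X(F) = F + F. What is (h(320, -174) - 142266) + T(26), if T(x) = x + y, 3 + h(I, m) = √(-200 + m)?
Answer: -142253 + I*√374 ≈ -1.4225e+5 + 19.339*I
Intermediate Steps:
h(I, m) = -3 + √(-200 + m)
X(F) = -F/2 (X(F) = -(F + F)/4 = -F/2)
y = -10 (y = -(-10)*(-½*6)/3 = -(-10)*(-3)/3 = -⅓*30 = -10)
T(x) = -10 + x (T(x) = x - 10 = -10 + x)
(h(320, -174) - 142266) + T(26) = ((-3 + √(-200 - 174)) - 142266) + (-10 + 26) = ((-3 + √(-374)) - 142266) + 16 = ((-3 + I*√374) - 142266) + 16 = (-142269 + I*√374) + 16 = -142253 + I*√374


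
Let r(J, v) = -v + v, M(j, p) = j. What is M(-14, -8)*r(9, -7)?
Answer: 0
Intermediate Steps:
r(J, v) = 0
M(-14, -8)*r(9, -7) = -14*0 = 0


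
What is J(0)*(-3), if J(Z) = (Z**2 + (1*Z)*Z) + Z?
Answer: 0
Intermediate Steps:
J(Z) = Z + 2*Z**2 (J(Z) = (Z**2 + Z*Z) + Z = (Z**2 + Z**2) + Z = 2*Z**2 + Z = Z + 2*Z**2)
J(0)*(-3) = (0*(1 + 2*0))*(-3) = (0*(1 + 0))*(-3) = (0*1)*(-3) = 0*(-3) = 0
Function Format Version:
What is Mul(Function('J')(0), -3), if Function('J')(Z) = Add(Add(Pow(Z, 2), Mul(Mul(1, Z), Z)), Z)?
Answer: 0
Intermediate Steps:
Function('J')(Z) = Add(Z, Mul(2, Pow(Z, 2))) (Function('J')(Z) = Add(Add(Pow(Z, 2), Mul(Z, Z)), Z) = Add(Add(Pow(Z, 2), Pow(Z, 2)), Z) = Add(Mul(2, Pow(Z, 2)), Z) = Add(Z, Mul(2, Pow(Z, 2))))
Mul(Function('J')(0), -3) = Mul(Mul(0, Add(1, Mul(2, 0))), -3) = Mul(Mul(0, Add(1, 0)), -3) = Mul(Mul(0, 1), -3) = Mul(0, -3) = 0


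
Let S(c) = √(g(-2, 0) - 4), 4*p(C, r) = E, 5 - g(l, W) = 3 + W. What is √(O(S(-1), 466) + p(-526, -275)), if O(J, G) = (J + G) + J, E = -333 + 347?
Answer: √(1878 + 8*I*√2)/2 ≈ 21.668 + 0.065267*I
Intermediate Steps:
E = 14
g(l, W) = 2 - W (g(l, W) = 5 - (3 + W) = 5 + (-3 - W) = 2 - W)
p(C, r) = 7/2 (p(C, r) = (¼)*14 = 7/2)
S(c) = I*√2 (S(c) = √((2 - 1*0) - 4) = √((2 + 0) - 4) = √(2 - 4) = √(-2) = I*√2)
O(J, G) = G + 2*J (O(J, G) = (G + J) + J = G + 2*J)
√(O(S(-1), 466) + p(-526, -275)) = √((466 + 2*(I*√2)) + 7/2) = √((466 + 2*I*√2) + 7/2) = √(939/2 + 2*I*√2)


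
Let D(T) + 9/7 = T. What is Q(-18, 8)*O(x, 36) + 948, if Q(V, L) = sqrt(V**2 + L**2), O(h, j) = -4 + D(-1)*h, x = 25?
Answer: 948 - 856*sqrt(97)/7 ≈ -256.37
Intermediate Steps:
D(T) = -9/7 + T
O(h, j) = -4 - 16*h/7 (O(h, j) = -4 + (-9/7 - 1)*h = -4 - 16*h/7)
Q(V, L) = sqrt(L**2 + V**2)
Q(-18, 8)*O(x, 36) + 948 = sqrt(8**2 + (-18)**2)*(-4 - 16/7*25) + 948 = sqrt(64 + 324)*(-4 - 400/7) + 948 = sqrt(388)*(-428/7) + 948 = (2*sqrt(97))*(-428/7) + 948 = -856*sqrt(97)/7 + 948 = 948 - 856*sqrt(97)/7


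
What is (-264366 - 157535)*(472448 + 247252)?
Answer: -303642149700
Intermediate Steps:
(-264366 - 157535)*(472448 + 247252) = -421901*719700 = -303642149700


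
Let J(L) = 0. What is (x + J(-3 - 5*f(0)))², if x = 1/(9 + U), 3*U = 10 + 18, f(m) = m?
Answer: 9/3025 ≈ 0.0029752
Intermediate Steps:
U = 28/3 (U = (10 + 18)/3 = (⅓)*28 = 28/3 ≈ 9.3333)
x = 3/55 (x = 1/(9 + 28/3) = 1/(55/3) = 3/55 ≈ 0.054545)
(x + J(-3 - 5*f(0)))² = (3/55 + 0)² = (3/55)² = 9/3025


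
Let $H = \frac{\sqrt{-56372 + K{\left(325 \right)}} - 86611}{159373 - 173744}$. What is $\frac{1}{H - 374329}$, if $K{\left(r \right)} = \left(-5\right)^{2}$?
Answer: $- \frac{77307291983208}{28937895385963177051} + \frac{416759 i \sqrt{67}}{28937895385963177051} \approx -2.6715 \cdot 10^{-6} + 1.1788 \cdot 10^{-13} i$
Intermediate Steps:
$K{\left(r \right)} = 25$
$H = \frac{12373}{2053} - \frac{29 i \sqrt{67}}{14371}$ ($H = \frac{\sqrt{-56372 + 25} - 86611}{159373 - 173744} = \frac{\sqrt{-56347} - 86611}{-14371} = \left(29 i \sqrt{67} - 86611\right) \left(- \frac{1}{14371}\right) = \left(-86611 + 29 i \sqrt{67}\right) \left(- \frac{1}{14371}\right) = \frac{12373}{2053} - \frac{29 i \sqrt{67}}{14371} \approx 6.0268 - 0.016518 i$)
$\frac{1}{H - 374329} = \frac{1}{\left(\frac{12373}{2053} - \frac{29 i \sqrt{67}}{14371}\right) - 374329} = \frac{1}{- \frac{768485064}{2053} - \frac{29 i \sqrt{67}}{14371}}$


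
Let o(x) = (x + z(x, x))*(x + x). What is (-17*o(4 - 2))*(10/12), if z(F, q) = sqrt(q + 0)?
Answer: -340/3 - 170*sqrt(2)/3 ≈ -193.47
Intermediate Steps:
z(F, q) = sqrt(q)
o(x) = 2*x*(x + sqrt(x)) (o(x) = (x + sqrt(x))*(x + x) = (x + sqrt(x))*(2*x) = 2*x*(x + sqrt(x)))
(-17*o(4 - 2))*(10/12) = (-34*(4 - 2)*((4 - 2) + sqrt(4 - 2)))*(10/12) = (-34*2*(2 + sqrt(2)))*(10*(1/12)) = -17*(8 + 4*sqrt(2))*(5/6) = (-136 - 68*sqrt(2))*(5/6) = -340/3 - 170*sqrt(2)/3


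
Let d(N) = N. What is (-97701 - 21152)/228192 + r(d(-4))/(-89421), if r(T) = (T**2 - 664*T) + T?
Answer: -1248530041/2267239648 ≈ -0.55068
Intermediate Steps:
r(T) = T**2 - 663*T
(-97701 - 21152)/228192 + r(d(-4))/(-89421) = (-97701 - 21152)/228192 - 4*(-663 - 4)/(-89421) = -118853*1/228192 - 4*(-667)*(-1/89421) = -118853/228192 + 2668*(-1/89421) = -118853/228192 - 2668/89421 = -1248530041/2267239648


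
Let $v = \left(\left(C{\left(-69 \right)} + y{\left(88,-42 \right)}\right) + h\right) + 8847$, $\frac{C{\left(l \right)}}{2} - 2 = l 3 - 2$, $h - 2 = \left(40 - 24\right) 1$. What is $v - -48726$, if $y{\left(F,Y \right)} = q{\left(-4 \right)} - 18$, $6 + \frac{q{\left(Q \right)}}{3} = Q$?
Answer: $57129$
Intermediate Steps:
$h = 18$ ($h = 2 + \left(40 - 24\right) 1 = 2 + 16 \cdot 1 = 2 + 16 = 18$)
$q{\left(Q \right)} = -18 + 3 Q$
$C{\left(l \right)} = 6 l$ ($C{\left(l \right)} = 4 + 2 \left(l 3 - 2\right) = 4 + 2 \left(3 l - 2\right) = 4 + 2 \left(-2 + 3 l\right) = 4 + \left(-4 + 6 l\right) = 6 l$)
$y{\left(F,Y \right)} = -48$ ($y{\left(F,Y \right)} = \left(-18 + 3 \left(-4\right)\right) - 18 = \left(-18 - 12\right) - 18 = -30 - 18 = -48$)
$v = 8403$ ($v = \left(\left(6 \left(-69\right) - 48\right) + 18\right) + 8847 = \left(\left(-414 - 48\right) + 18\right) + 8847 = \left(-462 + 18\right) + 8847 = -444 + 8847 = 8403$)
$v - -48726 = 8403 - -48726 = 8403 + 48726 = 57129$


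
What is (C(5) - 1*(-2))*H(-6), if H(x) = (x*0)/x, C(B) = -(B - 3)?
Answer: 0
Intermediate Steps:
C(B) = 3 - B (C(B) = -(-3 + B) = 3 - B)
H(x) = 0 (H(x) = 0/x = 0)
(C(5) - 1*(-2))*H(-6) = ((3 - 1*5) - 1*(-2))*0 = ((3 - 5) + 2)*0 = (-2 + 2)*0 = 0*0 = 0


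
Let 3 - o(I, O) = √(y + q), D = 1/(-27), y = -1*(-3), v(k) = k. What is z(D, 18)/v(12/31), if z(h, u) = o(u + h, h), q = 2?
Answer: 31/4 - 31*√5/12 ≈ 1.9735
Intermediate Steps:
y = 3
D = -1/27 ≈ -0.037037
o(I, O) = 3 - √5 (o(I, O) = 3 - √(3 + 2) = 3 - √5)
z(h, u) = 3 - √5
z(D, 18)/v(12/31) = (3 - √5)/((12/31)) = (3 - √5)/((12*(1/31))) = (3 - √5)/(12/31) = (3 - √5)*(31/12) = 31/4 - 31*√5/12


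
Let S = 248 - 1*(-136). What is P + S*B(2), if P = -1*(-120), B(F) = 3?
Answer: 1272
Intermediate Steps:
S = 384 (S = 248 + 136 = 384)
P = 120
P + S*B(2) = 120 + 384*3 = 120 + 1152 = 1272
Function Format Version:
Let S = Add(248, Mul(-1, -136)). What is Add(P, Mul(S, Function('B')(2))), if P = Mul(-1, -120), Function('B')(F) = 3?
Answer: 1272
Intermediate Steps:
S = 384 (S = Add(248, 136) = 384)
P = 120
Add(P, Mul(S, Function('B')(2))) = Add(120, Mul(384, 3)) = Add(120, 1152) = 1272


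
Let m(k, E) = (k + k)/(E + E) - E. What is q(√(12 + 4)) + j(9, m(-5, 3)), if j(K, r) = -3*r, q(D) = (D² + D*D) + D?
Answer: 50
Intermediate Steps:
q(D) = D + 2*D² (q(D) = (D² + D²) + D = 2*D² + D = D + 2*D²)
m(k, E) = -E + k/E (m(k, E) = (2*k)/((2*E)) - E = (2*k)*(1/(2*E)) - E = k/E - E = -E + k/E)
q(√(12 + 4)) + j(9, m(-5, 3)) = √(12 + 4)*(1 + 2*√(12 + 4)) - 3*(-1*3 - 5/3) = √16*(1 + 2*√16) - 3*(-3 - 5*⅓) = 4*(1 + 2*4) - 3*(-3 - 5/3) = 4*(1 + 8) - 3*(-14/3) = 4*9 + 14 = 36 + 14 = 50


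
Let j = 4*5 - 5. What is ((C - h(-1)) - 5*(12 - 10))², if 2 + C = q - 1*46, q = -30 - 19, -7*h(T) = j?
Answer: 538756/49 ≈ 10995.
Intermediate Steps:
j = 15 (j = 20 - 5 = 15)
h(T) = -15/7 (h(T) = -⅐*15 = -15/7)
q = -49
C = -97 (C = -2 + (-49 - 1*46) = -2 + (-49 - 46) = -2 - 95 = -97)
((C - h(-1)) - 5*(12 - 10))² = ((-97 - 1*(-15/7)) - 5*(12 - 10))² = ((-97 + 15/7) - 5*2)² = (-664/7 - 10)² = (-734/7)² = 538756/49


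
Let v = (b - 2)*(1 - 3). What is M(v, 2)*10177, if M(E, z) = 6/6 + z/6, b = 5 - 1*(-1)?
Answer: 40708/3 ≈ 13569.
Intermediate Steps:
b = 6 (b = 5 + 1 = 6)
v = -8 (v = (6 - 2)*(1 - 3) = 4*(-2) = -8)
M(E, z) = 1 + z/6 (M(E, z) = 6*(1/6) + z*(1/6) = 1 + z/6)
M(v, 2)*10177 = (1 + (1/6)*2)*10177 = (1 + 1/3)*10177 = (4/3)*10177 = 40708/3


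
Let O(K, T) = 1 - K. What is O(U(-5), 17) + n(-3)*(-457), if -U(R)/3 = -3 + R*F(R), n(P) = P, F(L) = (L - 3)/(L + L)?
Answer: 1351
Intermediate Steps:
F(L) = (-3 + L)/(2*L) (F(L) = (-3 + L)/((2*L)) = (-3 + L)*(1/(2*L)) = (-3 + L)/(2*L))
U(R) = 27/2 - 3*R/2 (U(R) = -3*(-3 + R*((-3 + R)/(2*R))) = -3*(-3 + (-3/2 + R/2)) = -3*(-9/2 + R/2) = 27/2 - 3*R/2)
O(U(-5), 17) + n(-3)*(-457) = (1 - (27/2 - 3/2*(-5))) - 3*(-457) = (1 - (27/2 + 15/2)) + 1371 = (1 - 1*21) + 1371 = (1 - 21) + 1371 = -20 + 1371 = 1351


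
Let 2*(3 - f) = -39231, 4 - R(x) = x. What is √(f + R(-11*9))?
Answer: √78886/2 ≈ 140.43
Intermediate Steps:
R(x) = 4 - x
f = 39237/2 (f = 3 - ½*(-39231) = 3 + 39231/2 = 39237/2 ≈ 19619.)
√(f + R(-11*9)) = √(39237/2 + (4 - (-11)*9)) = √(39237/2 + (4 - 1*(-99))) = √(39237/2 + (4 + 99)) = √(39237/2 + 103) = √(39443/2) = √78886/2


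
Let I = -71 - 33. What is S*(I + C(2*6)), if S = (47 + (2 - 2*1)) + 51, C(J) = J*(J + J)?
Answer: 18032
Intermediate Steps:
C(J) = 2*J² (C(J) = J*(2*J) = 2*J²)
S = 98 (S = (47 + (2 - 2)) + 51 = (47 + 0) + 51 = 47 + 51 = 98)
I = -104
S*(I + C(2*6)) = 98*(-104 + 2*(2*6)²) = 98*(-104 + 2*12²) = 98*(-104 + 2*144) = 98*(-104 + 288) = 98*184 = 18032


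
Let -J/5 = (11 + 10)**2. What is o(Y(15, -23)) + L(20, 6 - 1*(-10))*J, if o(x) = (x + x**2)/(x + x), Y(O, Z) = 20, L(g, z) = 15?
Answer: -66129/2 ≈ -33065.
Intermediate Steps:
J = -2205 (J = -5*(11 + 10)**2 = -5*21**2 = -5*441 = -2205)
o(x) = (x + x**2)/(2*x) (o(x) = (x + x**2)/((2*x)) = (x + x**2)*(1/(2*x)) = (x + x**2)/(2*x))
o(Y(15, -23)) + L(20, 6 - 1*(-10))*J = (1/2 + (1/2)*20) + 15*(-2205) = (1/2 + 10) - 33075 = 21/2 - 33075 = -66129/2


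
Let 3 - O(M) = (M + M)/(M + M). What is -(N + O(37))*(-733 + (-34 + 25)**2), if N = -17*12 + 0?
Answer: -131704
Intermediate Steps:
N = -204 (N = -204 + 0 = -204)
O(M) = 2 (O(M) = 3 - (M + M)/(M + M) = 3 - 2*M/(2*M) = 3 - 2*M*1/(2*M) = 3 - 1*1 = 3 - 1 = 2)
-(N + O(37))*(-733 + (-34 + 25)**2) = -(-204 + 2)*(-733 + (-34 + 25)**2) = -(-202)*(-733 + (-9)**2) = -(-202)*(-733 + 81) = -(-202)*(-652) = -1*131704 = -131704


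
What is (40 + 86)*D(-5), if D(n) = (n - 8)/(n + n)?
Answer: 819/5 ≈ 163.80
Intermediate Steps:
D(n) = (-8 + n)/(2*n) (D(n) = (-8 + n)/((2*n)) = (-8 + n)*(1/(2*n)) = (-8 + n)/(2*n))
(40 + 86)*D(-5) = (40 + 86)*((½)*(-8 - 5)/(-5)) = 126*((½)*(-⅕)*(-13)) = 126*(13/10) = 819/5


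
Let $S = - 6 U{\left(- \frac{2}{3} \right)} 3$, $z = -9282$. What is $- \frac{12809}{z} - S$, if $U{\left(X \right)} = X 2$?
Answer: $- \frac{209959}{9282} \approx -22.62$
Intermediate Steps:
$U{\left(X \right)} = 2 X$
$S = 24$ ($S = - 6 \cdot 2 \left(- \frac{2}{3}\right) 3 = \left(-6\right) \left(- \frac{4}{3}\right) 3 = 8 \cdot 3 = 24$)
$- \frac{12809}{z} - S = - \frac{12809}{-9282} - 24 = \left(-12809\right) \left(- \frac{1}{9282}\right) - 24 = \frac{12809}{9282} - 24 = - \frac{209959}{9282}$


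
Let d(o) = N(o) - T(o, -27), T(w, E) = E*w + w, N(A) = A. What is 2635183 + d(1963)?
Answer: 2688184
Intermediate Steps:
T(w, E) = w + E*w
d(o) = 27*o (d(o) = o - o*(1 - 27) = o - o*(-26) = o - (-26)*o = o + 26*o = 27*o)
2635183 + d(1963) = 2635183 + 27*1963 = 2635183 + 53001 = 2688184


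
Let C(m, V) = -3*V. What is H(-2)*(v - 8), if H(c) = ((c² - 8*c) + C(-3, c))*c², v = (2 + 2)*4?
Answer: 832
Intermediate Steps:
v = 16 (v = 4*4 = 16)
H(c) = c²*(c² - 11*c) (H(c) = ((c² - 8*c) - 3*c)*c² = (c² - 11*c)*c² = c²*(c² - 11*c))
H(-2)*(v - 8) = ((-2)³*(-11 - 2))*(16 - 8) = -8*(-13)*8 = 104*8 = 832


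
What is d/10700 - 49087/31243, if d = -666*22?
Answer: -245750834/83575025 ≈ -2.9405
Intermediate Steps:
d = -14652
d/10700 - 49087/31243 = -14652/10700 - 49087/31243 = -14652*1/10700 - 49087*1/31243 = -3663/2675 - 49087/31243 = -245750834/83575025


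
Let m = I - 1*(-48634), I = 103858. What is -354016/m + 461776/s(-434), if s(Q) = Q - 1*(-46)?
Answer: -4409656500/3697931 ≈ -1192.5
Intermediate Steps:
s(Q) = 46 + Q (s(Q) = Q + 46 = 46 + Q)
m = 152492 (m = 103858 - 1*(-48634) = 103858 + 48634 = 152492)
-354016/m + 461776/s(-434) = -354016/152492 + 461776/(46 - 434) = -354016*1/152492 + 461776/(-388) = -88504/38123 + 461776*(-1/388) = -88504/38123 - 115444/97 = -4409656500/3697931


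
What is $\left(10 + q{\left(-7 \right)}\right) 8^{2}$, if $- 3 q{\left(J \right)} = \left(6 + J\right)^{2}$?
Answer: $\frac{1856}{3} \approx 618.67$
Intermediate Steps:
$q{\left(J \right)} = - \frac{\left(6 + J\right)^{2}}{3}$
$\left(10 + q{\left(-7 \right)}\right) 8^{2} = \left(10 - \frac{\left(6 - 7\right)^{2}}{3}\right) 8^{2} = \left(10 - \frac{\left(-1\right)^{2}}{3}\right) 64 = \left(10 - \frac{1}{3}\right) 64 = \frac{29}{3} \cdot 64 = \frac{1856}{3}$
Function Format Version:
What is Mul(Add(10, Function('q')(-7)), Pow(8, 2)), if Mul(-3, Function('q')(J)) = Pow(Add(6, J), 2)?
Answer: Rational(1856, 3) ≈ 618.67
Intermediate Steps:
Function('q')(J) = Mul(Rational(-1, 3), Pow(Add(6, J), 2))
Mul(Add(10, Function('q')(-7)), Pow(8, 2)) = Mul(Add(10, Mul(Rational(-1, 3), Pow(Add(6, -7), 2))), Pow(8, 2)) = Mul(Add(10, Mul(Rational(-1, 3), Pow(-1, 2))), 64) = Mul(Add(10, Mul(Rational(-1, 3), 1)), 64) = Mul(Add(10, Rational(-1, 3)), 64) = Mul(Rational(29, 3), 64) = Rational(1856, 3)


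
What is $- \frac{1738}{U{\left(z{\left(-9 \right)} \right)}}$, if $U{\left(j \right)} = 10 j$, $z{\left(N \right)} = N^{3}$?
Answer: $\frac{869}{3645} \approx 0.23841$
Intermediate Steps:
$- \frac{1738}{U{\left(z{\left(-9 \right)} \right)}} = - \frac{1738}{10 \left(-9\right)^{3}} = - \frac{1738}{10 \left(-729\right)} = - \frac{1738}{-7290} = \left(-1738\right) \left(- \frac{1}{7290}\right) = \frac{869}{3645}$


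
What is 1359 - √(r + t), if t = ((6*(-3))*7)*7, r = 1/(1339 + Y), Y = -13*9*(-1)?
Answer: 1359 - I*√116861381/364 ≈ 1359.0 - 29.698*I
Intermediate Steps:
Y = 117 (Y = -117*(-1) = 117)
r = 1/1456 (r = 1/(1339 + 117) = 1/1456 ≈ 0.00068681)
t = -882 (t = -18*7*7 = -126*7 = -882)
1359 - √(r + t) = 1359 - √(1/1456 - 882) = 1359 - √(-1284191/1456) = 1359 - I*√116861381/364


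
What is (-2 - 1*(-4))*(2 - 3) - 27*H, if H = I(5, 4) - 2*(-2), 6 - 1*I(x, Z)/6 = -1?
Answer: -1244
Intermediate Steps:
I(x, Z) = 42 (I(x, Z) = 36 - 6*(-1) = 36 + 6 = 42)
H = 46 (H = 42 - 2*(-2) = 42 + 4 = 46)
(-2 - 1*(-4))*(2 - 3) - 27*H = (-2 - 1*(-4))*(2 - 3) - 27*46 = (-2 + 4)*(-1) - 1242 = 2*(-1) - 1242 = -2 - 1242 = -1244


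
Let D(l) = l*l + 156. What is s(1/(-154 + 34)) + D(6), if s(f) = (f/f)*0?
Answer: 192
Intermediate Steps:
D(l) = 156 + l² (D(l) = l² + 156 = 156 + l²)
s(f) = 0 (s(f) = 1*0 = 0)
s(1/(-154 + 34)) + D(6) = 0 + (156 + 6²) = 0 + (156 + 36) = 0 + 192 = 192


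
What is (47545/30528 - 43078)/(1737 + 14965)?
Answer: -1315037639/509878656 ≈ -2.5791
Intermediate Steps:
(47545/30528 - 43078)/(1737 + 14965) = (47545*(1/30528) - 43078)/16702 = (47545/30528 - 43078)*(1/16702) = -1315037639/30528*1/16702 = -1315037639/509878656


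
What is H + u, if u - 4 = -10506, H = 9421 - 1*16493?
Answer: -17574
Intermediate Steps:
H = -7072 (H = 9421 - 16493 = -7072)
u = -10502 (u = 4 - 10506 = -10502)
H + u = -7072 - 10502 = -17574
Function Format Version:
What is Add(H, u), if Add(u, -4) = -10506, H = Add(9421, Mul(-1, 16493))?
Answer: -17574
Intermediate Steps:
H = -7072 (H = Add(9421, -16493) = -7072)
u = -10502 (u = Add(4, -10506) = -10502)
Add(H, u) = Add(-7072, -10502) = -17574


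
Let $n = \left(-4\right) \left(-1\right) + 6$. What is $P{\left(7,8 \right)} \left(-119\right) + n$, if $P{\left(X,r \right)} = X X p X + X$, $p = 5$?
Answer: $-204908$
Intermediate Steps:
$n = 10$ ($n = 4 + 6 = 10$)
$P{\left(X,r \right)} = X + 5 X^{3}$ ($P{\left(X,r \right)} = X X 5 X + X = X^{2} \cdot 5 X + X = 5 X^{2} X + X = 5 X^{3} + X = X + 5 X^{3}$)
$P{\left(7,8 \right)} \left(-119\right) + n = \left(7 + 5 \cdot 7^{3}\right) \left(-119\right) + 10 = \left(7 + 5 \cdot 343\right) \left(-119\right) + 10 = \left(7 + 1715\right) \left(-119\right) + 10 = 1722 \left(-119\right) + 10 = -204918 + 10 = -204908$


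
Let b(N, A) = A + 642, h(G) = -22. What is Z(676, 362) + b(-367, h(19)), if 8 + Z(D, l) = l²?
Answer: 131656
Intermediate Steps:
b(N, A) = 642 + A
Z(D, l) = -8 + l²
Z(676, 362) + b(-367, h(19)) = (-8 + 362²) + (642 - 22) = (-8 + 131044) + 620 = 131036 + 620 = 131656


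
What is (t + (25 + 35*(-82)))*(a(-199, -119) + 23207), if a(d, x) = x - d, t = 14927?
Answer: 281353534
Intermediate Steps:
(t + (25 + 35*(-82)))*(a(-199, -119) + 23207) = (14927 + (25 + 35*(-82)))*((-119 - 1*(-199)) + 23207) = (14927 + (25 - 2870))*((-119 + 199) + 23207) = (14927 - 2845)*(80 + 23207) = 12082*23287 = 281353534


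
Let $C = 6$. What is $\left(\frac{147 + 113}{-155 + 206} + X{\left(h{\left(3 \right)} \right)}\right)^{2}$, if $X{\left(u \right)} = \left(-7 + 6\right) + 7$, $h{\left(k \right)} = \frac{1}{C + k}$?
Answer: $\frac{320356}{2601} \approx 123.17$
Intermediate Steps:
$h{\left(k \right)} = \frac{1}{6 + k}$
$X{\left(u \right)} = 6$ ($X{\left(u \right)} = -1 + 7 = 6$)
$\left(\frac{147 + 113}{-155 + 206} + X{\left(h{\left(3 \right)} \right)}\right)^{2} = \left(\frac{147 + 113}{-155 + 206} + 6\right)^{2} = \left(\frac{260}{51} + 6\right)^{2} = \left(\frac{566}{51}\right)^{2} = \frac{320356}{2601}$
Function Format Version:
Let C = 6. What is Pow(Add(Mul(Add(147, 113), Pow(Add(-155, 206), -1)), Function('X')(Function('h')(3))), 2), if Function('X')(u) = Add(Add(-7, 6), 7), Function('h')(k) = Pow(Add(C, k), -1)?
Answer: Rational(320356, 2601) ≈ 123.17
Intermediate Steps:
Function('h')(k) = Pow(Add(6, k), -1)
Function('X')(u) = 6 (Function('X')(u) = Add(-1, 7) = 6)
Pow(Add(Mul(Add(147, 113), Pow(Add(-155, 206), -1)), Function('X')(Function('h')(3))), 2) = Pow(Add(Mul(Add(147, 113), Pow(Add(-155, 206), -1)), 6), 2) = Pow(Add(Mul(260, Pow(51, -1)), 6), 2) = Pow(Add(Mul(260, Rational(1, 51)), 6), 2) = Pow(Add(Rational(260, 51), 6), 2) = Pow(Rational(566, 51), 2) = Rational(320356, 2601)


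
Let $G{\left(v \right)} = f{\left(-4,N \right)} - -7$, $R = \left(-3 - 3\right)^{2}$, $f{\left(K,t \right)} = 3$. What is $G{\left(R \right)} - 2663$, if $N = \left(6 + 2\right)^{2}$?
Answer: $-2653$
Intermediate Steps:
$N = 64$ ($N = 8^{2} = 64$)
$R = 36$ ($R = \left(-6\right)^{2} = 36$)
$G{\left(v \right)} = 10$ ($G{\left(v \right)} = 3 - -7 = 3 + 7 = 10$)
$G{\left(R \right)} - 2663 = 10 - 2663 = -2653$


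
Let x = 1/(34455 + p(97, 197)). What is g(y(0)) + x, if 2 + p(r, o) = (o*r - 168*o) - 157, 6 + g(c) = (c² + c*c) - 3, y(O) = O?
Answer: -182780/20309 ≈ -9.0000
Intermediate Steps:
g(c) = -9 + 2*c² (g(c) = -6 + ((c² + c*c) - 3) = -6 + ((c² + c²) - 3) = -6 + (2*c² - 3) = -6 + (-3 + 2*c²) = -9 + 2*c²)
p(r, o) = -159 - 168*o + o*r (p(r, o) = -2 + ((o*r - 168*o) - 157) = -2 + ((-168*o + o*r) - 157) = -2 + (-157 - 168*o + o*r) = -159 - 168*o + o*r)
x = 1/20309 (x = 1/(34455 + (-159 - 168*197 + 197*97)) = 1/(34455 + (-159 - 33096 + 19109)) = 1/(34455 - 14146) = 1/20309 ≈ 4.9239e-5)
g(y(0)) + x = (-9 + 2*0²) + 1/20309 = (-9 + 2*0) + 1/20309 = (-9 + 0) + 1/20309 = -9 + 1/20309 = -182780/20309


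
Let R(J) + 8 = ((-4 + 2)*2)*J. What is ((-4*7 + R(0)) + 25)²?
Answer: 121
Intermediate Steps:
R(J) = -8 - 4*J (R(J) = -8 + ((-4 + 2)*2)*J = -8 + (-2*2)*J = -8 - 4*J)
((-4*7 + R(0)) + 25)² = ((-4*7 + (-8 - 4*0)) + 25)² = ((-28 + (-8 + 0)) + 25)² = ((-28 - 8) + 25)² = (-36 + 25)² = (-11)² = 121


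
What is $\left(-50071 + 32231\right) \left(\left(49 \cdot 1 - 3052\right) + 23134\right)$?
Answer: $-359137040$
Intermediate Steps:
$\left(-50071 + 32231\right) \left(\left(49 \cdot 1 - 3052\right) + 23134\right) = - 17840 \left(\left(49 - 3052\right) + 23134\right) = - 17840 \left(-3003 + 23134\right) = \left(-17840\right) 20131 = -359137040$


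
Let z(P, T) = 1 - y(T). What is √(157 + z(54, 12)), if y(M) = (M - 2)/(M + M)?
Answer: √5673/6 ≈ 12.553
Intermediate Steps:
y(M) = (-2 + M)/(2*M) (y(M) = (-2 + M)/((2*M)) = (-2 + M)*(1/(2*M)) = (-2 + M)/(2*M))
z(P, T) = 1 - (-2 + T)/(2*T)
√(157 + z(54, 12)) = √(157 + (½)*(2 + 12)/12) = √(157 + (½)*(1/12)*14) = √(157 + 7/12) = √(1891/12) = √5673/6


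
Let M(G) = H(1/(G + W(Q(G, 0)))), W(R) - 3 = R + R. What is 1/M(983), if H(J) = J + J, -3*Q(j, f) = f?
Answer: 493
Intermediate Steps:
Q(j, f) = -f/3
W(R) = 3 + 2*R (W(R) = 3 + (R + R) = 3 + 2*R)
H(J) = 2*J
M(G) = 2/(3 + G) (M(G) = 2/(G + (3 + 2*(-⅓*0))) = 2/(G + (3 + 2*0)) = 2/(G + (3 + 0)) = 2/(G + 3) = 2/(3 + G))
1/M(983) = 1/(2/(3 + 983)) = 1/(2/986) = 1/(2*(1/986)) = 1/(1/493) = 493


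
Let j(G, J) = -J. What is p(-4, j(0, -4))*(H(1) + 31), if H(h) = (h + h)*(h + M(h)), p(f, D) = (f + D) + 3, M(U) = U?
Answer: 105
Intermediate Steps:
p(f, D) = 3 + D + f (p(f, D) = (D + f) + 3 = 3 + D + f)
H(h) = 4*h² (H(h) = (h + h)*(h + h) = (2*h)*(2*h) = 4*h²)
p(-4, j(0, -4))*(H(1) + 31) = (3 - 1*(-4) - 4)*(4*1² + 31) = (3 + 4 - 4)*(4*1 + 31) = 3*(4 + 31) = 3*35 = 105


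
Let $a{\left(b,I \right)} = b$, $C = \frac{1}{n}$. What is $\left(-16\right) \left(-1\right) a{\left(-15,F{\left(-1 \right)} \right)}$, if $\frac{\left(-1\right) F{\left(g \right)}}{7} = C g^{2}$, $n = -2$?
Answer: $-240$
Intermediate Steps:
$C = - \frac{1}{2}$ ($C = \frac{1}{-2} = - \frac{1}{2} \approx -0.5$)
$F{\left(g \right)} = \frac{7 g^{2}}{2}$ ($F{\left(g \right)} = - 7 \left(- \frac{g^{2}}{2}\right) = \frac{7 g^{2}}{2}$)
$\left(-16\right) \left(-1\right) a{\left(-15,F{\left(-1 \right)} \right)} = \left(-16\right) \left(-1\right) \left(-15\right) = 16 \left(-15\right) = -240$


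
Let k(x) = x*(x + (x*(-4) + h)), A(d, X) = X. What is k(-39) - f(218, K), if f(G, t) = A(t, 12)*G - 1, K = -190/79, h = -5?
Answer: -6983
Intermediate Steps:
K = -190/79 (K = -190*1/79 = -190/79 ≈ -2.4051)
f(G, t) = -1 + 12*G (f(G, t) = 12*G - 1 = -1 + 12*G)
k(x) = x*(-5 - 3*x) (k(x) = x*(x + (x*(-4) - 5)) = x*(x + (-4*x - 5)) = x*(x + (-5 - 4*x)) = x*(-5 - 3*x))
k(-39) - f(218, K) = -1*(-39)*(5 + 3*(-39)) - (-1 + 12*218) = -1*(-39)*(5 - 117) - (-1 + 2616) = -1*(-39)*(-112) - 1*2615 = -4368 - 2615 = -6983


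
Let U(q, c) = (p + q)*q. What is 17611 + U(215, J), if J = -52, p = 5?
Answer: 64911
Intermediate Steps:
U(q, c) = q*(5 + q) (U(q, c) = (5 + q)*q = q*(5 + q))
17611 + U(215, J) = 17611 + 215*(5 + 215) = 17611 + 215*220 = 17611 + 47300 = 64911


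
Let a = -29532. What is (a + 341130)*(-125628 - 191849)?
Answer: -98925198246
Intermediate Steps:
(a + 341130)*(-125628 - 191849) = (-29532 + 341130)*(-125628 - 191849) = 311598*(-317477) = -98925198246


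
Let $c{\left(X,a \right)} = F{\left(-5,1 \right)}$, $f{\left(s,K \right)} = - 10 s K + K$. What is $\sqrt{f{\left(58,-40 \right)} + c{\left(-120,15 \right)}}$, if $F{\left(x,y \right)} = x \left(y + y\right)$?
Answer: $5 \sqrt{926} \approx 152.15$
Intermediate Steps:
$f{\left(s,K \right)} = K - 10 K s$ ($f{\left(s,K \right)} = - 10 K s + K = K - 10 K s$)
$F{\left(x,y \right)} = 2 x y$ ($F{\left(x,y \right)} = x 2 y = 2 x y$)
$c{\left(X,a \right)} = -10$ ($c{\left(X,a \right)} = 2 \left(-5\right) 1 = -10$)
$\sqrt{f{\left(58,-40 \right)} + c{\left(-120,15 \right)}} = \sqrt{- 40 \left(1 - 580\right) - 10} = \sqrt{\left(-40\right) \left(-579\right) - 10} = \sqrt{23160 - 10} = \sqrt{23150} = 5 \sqrt{926}$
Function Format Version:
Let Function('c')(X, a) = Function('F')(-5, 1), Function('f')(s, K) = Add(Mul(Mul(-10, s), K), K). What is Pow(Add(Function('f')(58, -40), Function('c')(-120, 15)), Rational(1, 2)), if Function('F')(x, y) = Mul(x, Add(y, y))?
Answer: Mul(5, Pow(926, Rational(1, 2))) ≈ 152.15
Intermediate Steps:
Function('f')(s, K) = Add(K, Mul(-10, K, s)) (Function('f')(s, K) = Add(Mul(-10, K, s), K) = Add(K, Mul(-10, K, s)))
Function('F')(x, y) = Mul(2, x, y) (Function('F')(x, y) = Mul(x, Mul(2, y)) = Mul(2, x, y))
Function('c')(X, a) = -10 (Function('c')(X, a) = Mul(2, -5, 1) = -10)
Pow(Add(Function('f')(58, -40), Function('c')(-120, 15)), Rational(1, 2)) = Pow(Add(Mul(-40, Add(1, Mul(-10, 58))), -10), Rational(1, 2)) = Pow(Add(Mul(-40, Add(1, -580)), -10), Rational(1, 2)) = Pow(Add(Mul(-40, -579), -10), Rational(1, 2)) = Pow(Add(23160, -10), Rational(1, 2)) = Pow(23150, Rational(1, 2)) = Mul(5, Pow(926, Rational(1, 2)))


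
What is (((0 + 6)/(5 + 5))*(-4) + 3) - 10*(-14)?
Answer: 703/5 ≈ 140.60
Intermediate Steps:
(((0 + 6)/(5 + 5))*(-4) + 3) - 10*(-14) = ((6/10)*(-4) + 3) + 140 = ((6*(⅒))*(-4) + 3) + 140 = ((⅗)*(-4) + 3) + 140 = (-12/5 + 3) + 140 = ⅗ + 140 = 703/5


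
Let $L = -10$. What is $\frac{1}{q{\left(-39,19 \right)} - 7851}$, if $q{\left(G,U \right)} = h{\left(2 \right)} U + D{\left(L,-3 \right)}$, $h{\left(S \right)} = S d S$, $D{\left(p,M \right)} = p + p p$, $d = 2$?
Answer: $- \frac{1}{7609} \approx -0.00013142$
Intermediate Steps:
$D{\left(p,M \right)} = p + p^{2}$
$h{\left(S \right)} = 2 S^{2}$ ($h{\left(S \right)} = S 2 S = 2 S S = 2 S^{2}$)
$q{\left(G,U \right)} = 90 + 8 U$ ($q{\left(G,U \right)} = 2 \cdot 2^{2} U - 10 \left(1 - 10\right) = 2 \cdot 4 U - -90 = 8 U + 90 = 90 + 8 U$)
$\frac{1}{q{\left(-39,19 \right)} - 7851} = \frac{1}{\left(90 + 8 \cdot 19\right) - 7851} = \frac{1}{\left(90 + 152\right) - 7851} = \frac{1}{242 - 7851} = \frac{1}{-7609} = - \frac{1}{7609}$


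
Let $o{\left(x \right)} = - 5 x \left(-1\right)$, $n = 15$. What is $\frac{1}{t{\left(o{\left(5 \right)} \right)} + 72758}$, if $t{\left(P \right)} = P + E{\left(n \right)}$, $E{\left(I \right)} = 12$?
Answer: $\frac{1}{72795} \approx 1.3737 \cdot 10^{-5}$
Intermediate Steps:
$o{\left(x \right)} = 5 x$
$t{\left(P \right)} = 12 + P$ ($t{\left(P \right)} = P + 12 = 12 + P$)
$\frac{1}{t{\left(o{\left(5 \right)} \right)} + 72758} = \frac{1}{\left(12 + 5 \cdot 5\right) + 72758} = \frac{1}{\left(12 + 25\right) + 72758} = \frac{1}{37 + 72758} = \frac{1}{72795}$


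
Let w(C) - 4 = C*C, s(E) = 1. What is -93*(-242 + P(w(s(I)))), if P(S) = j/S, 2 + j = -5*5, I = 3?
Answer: 115041/5 ≈ 23008.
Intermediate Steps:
j = -27 (j = -2 - 5*5 = -2 - 25 = -27)
w(C) = 4 + C² (w(C) = 4 + C*C = 4 + C²)
P(S) = -27/S
-93*(-242 + P(w(s(I)))) = -93*(-242 - 27/(4 + 1²)) = -93*(-242 - 27/(4 + 1)) = -93*(-242 - 27/5) = -93*(-1237/5) = 115041/5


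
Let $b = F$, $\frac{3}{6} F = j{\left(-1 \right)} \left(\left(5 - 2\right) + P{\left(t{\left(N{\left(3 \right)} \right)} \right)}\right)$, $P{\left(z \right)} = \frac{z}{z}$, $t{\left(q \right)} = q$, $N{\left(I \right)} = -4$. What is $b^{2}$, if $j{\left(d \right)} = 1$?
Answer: $64$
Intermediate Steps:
$P{\left(z \right)} = 1$
$F = 8$ ($F = 2 \cdot 1 \left(\left(5 - 2\right) + 1\right) = 2 \cdot 1 \left(3 + 1\right) = 2 \cdot 1 \cdot 4 = 2 \cdot 4 = 8$)
$b = 8$
$b^{2} = 8^{2} = 64$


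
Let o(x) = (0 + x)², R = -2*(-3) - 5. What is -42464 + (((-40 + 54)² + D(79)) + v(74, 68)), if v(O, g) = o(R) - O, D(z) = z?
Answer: -42262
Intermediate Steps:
R = 1 (R = 6 - 5 = 1)
o(x) = x²
v(O, g) = 1 - O (v(O, g) = 1² - O = 1 - O)
-42464 + (((-40 + 54)² + D(79)) + v(74, 68)) = -42464 + (((-40 + 54)² + 79) + (1 - 1*74)) = -42464 + ((14² + 79) + (1 - 74)) = -42464 + ((196 + 79) - 73) = -42464 + (275 - 73) = -42464 + 202 = -42262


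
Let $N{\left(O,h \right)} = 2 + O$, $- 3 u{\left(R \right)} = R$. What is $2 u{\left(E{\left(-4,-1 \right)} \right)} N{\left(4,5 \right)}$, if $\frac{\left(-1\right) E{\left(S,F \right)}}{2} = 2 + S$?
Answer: $-16$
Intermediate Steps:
$E{\left(S,F \right)} = -4 - 2 S$ ($E{\left(S,F \right)} = - 2 \left(2 + S\right) = -4 - 2 S$)
$u{\left(R \right)} = - \frac{R}{3}$
$2 u{\left(E{\left(-4,-1 \right)} \right)} N{\left(4,5 \right)} = 2 \left(- \frac{-4 - -8}{3}\right) \left(2 + 4\right) = 2 \left(- \frac{-4 + 8}{3}\right) 6 = 2 \left(\left(- \frac{1}{3}\right) 4\right) 6 = 2 \left(- \frac{4}{3}\right) 6 = \left(- \frac{8}{3}\right) 6 = -16$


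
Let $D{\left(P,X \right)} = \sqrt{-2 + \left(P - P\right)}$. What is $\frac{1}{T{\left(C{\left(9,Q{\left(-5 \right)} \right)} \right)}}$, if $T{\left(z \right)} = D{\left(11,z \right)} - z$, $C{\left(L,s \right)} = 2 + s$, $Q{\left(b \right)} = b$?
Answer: $\frac{3}{11} - \frac{i \sqrt{2}}{11} \approx 0.27273 - 0.12856 i$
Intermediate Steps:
$D{\left(P,X \right)} = i \sqrt{2}$ ($D{\left(P,X \right)} = \sqrt{-2 + 0} = \sqrt{-2} = i \sqrt{2}$)
$T{\left(z \right)} = - z + i \sqrt{2}$ ($T{\left(z \right)} = i \sqrt{2} - z = - z + i \sqrt{2}$)
$\frac{1}{T{\left(C{\left(9,Q{\left(-5 \right)} \right)} \right)}} = \frac{1}{- (2 - 5) + i \sqrt{2}} = \frac{1}{\left(-1\right) \left(-3\right) + i \sqrt{2}} = \frac{1}{3 + i \sqrt{2}}$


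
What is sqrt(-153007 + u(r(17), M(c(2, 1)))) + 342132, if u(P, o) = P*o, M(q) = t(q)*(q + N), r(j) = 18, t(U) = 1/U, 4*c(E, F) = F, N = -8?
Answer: 342132 + I*sqrt(153565) ≈ 3.4213e+5 + 391.87*I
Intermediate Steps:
c(E, F) = F/4
M(q) = (-8 + q)/q (M(q) = (q - 8)/q = (-8 + q)/q)
sqrt(-153007 + u(r(17), M(c(2, 1)))) + 342132 = sqrt(-153007 + 18*((-8 + (1/4)*1)/(((1/4)*1)))) + 342132 = sqrt(-153007 + 18*((-8 + 1/4)/(1/4))) + 342132 = sqrt(-153007 + 18*(4*(-31/4))) + 342132 = sqrt(-153007 + 18*(-31)) + 342132 = sqrt(-153007 - 558) + 342132 = sqrt(-153565) + 342132 = I*sqrt(153565) + 342132 = 342132 + I*sqrt(153565)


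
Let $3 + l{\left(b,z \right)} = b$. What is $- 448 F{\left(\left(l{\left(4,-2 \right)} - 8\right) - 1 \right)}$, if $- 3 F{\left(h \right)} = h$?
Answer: $- \frac{3584}{3} \approx -1194.7$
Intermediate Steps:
$l{\left(b,z \right)} = -3 + b$
$F{\left(h \right)} = - \frac{h}{3}$
$- 448 F{\left(\left(l{\left(4,-2 \right)} - 8\right) - 1 \right)} = - 448 \left(- \frac{\left(\left(-3 + 4\right) - 8\right) - 1}{3}\right) = - 448 \left(- \frac{\left(1 - 8\right) - 1}{3}\right) = - 448 \left(- \frac{-7 - 1}{3}\right) = - 448 \left(\left(- \frac{1}{3}\right) \left(-8\right)\right) = \left(-448\right) \frac{8}{3} = - \frac{3584}{3}$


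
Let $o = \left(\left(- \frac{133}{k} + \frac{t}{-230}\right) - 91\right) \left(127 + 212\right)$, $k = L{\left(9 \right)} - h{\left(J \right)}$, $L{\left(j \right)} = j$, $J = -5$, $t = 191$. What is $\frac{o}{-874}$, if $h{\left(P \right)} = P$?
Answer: $\frac{3950367}{100510} \approx 39.303$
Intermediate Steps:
$k = 14$ ($k = 9 - -5 = 9 + 5 = 14$)
$o = - \frac{3950367}{115}$ ($o = \left(\left(- \frac{133}{14} + \frac{191}{-230}\right) - 91\right) \left(127 + 212\right) = \left(\left(\left(-133\right) \frac{1}{14} + 191 \left(- \frac{1}{230}\right)\right) - 91\right) 339 = \left(\left(- \frac{19}{2} - \frac{191}{230}\right) - 91\right) 339 = \left(- \frac{1188}{115} - 91\right) 339 = \left(- \frac{11653}{115}\right) 339 = - \frac{3950367}{115} \approx -34351.0$)
$\frac{o}{-874} = - \frac{3950367}{115 \left(-874\right)} = \left(- \frac{3950367}{115}\right) \left(- \frac{1}{874}\right) = \frac{3950367}{100510}$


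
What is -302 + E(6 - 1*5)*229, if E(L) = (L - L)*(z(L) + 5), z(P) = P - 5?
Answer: -302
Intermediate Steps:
z(P) = -5 + P
E(L) = 0 (E(L) = (L - L)*((-5 + L) + 5) = 0*L = 0)
-302 + E(6 - 1*5)*229 = -302 + 0*229 = -302 + 0 = -302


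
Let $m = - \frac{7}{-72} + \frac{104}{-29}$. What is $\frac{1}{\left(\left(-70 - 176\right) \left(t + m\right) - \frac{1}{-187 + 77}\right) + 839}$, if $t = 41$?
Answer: $- \frac{19140}{160559731} \approx -0.00011921$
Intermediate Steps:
$m = - \frac{7285}{2088}$ ($m = \left(-7\right) \left(- \frac{1}{72}\right) + 104 \left(- \frac{1}{29}\right) = \frac{7}{72} - \frac{104}{29} = - \frac{7285}{2088} \approx -3.489$)
$\frac{1}{\left(\left(-70 - 176\right) \left(t + m\right) - \frac{1}{-187 + 77}\right) + 839} = \frac{1}{\left(\left(-70 - 176\right) \left(41 - \frac{7285}{2088}\right) - \frac{1}{-187 + 77}\right) + 839} = \frac{1}{\left(\left(-246\right) \frac{78323}{2088} - \frac{1}{-110}\right) + 839} = \frac{1}{\left(- \frac{3211243}{348} - - \frac{1}{110}\right) + 839} = \frac{1}{\left(- \frac{3211243}{348} + \frac{1}{110}\right) + 839} = \frac{1}{- \frac{176618191}{19140} + 839} = \frac{1}{- \frac{160559731}{19140}} = - \frac{19140}{160559731}$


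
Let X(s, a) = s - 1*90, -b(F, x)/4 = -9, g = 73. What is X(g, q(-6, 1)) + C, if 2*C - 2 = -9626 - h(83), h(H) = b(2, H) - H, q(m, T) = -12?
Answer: -9611/2 ≈ -4805.5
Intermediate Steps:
b(F, x) = 36 (b(F, x) = -4*(-9) = 36)
X(s, a) = -90 + s (X(s, a) = s - 90 = -90 + s)
h(H) = 36 - H
C = -9577/2 (C = 1 + (-9626 - (36 - 1*83))/2 = 1 + (-9626 - (36 - 83))/2 = 1 + (-9626 - 1*(-47))/2 = 1 + (-9626 + 47)/2 = 1 + (½)*(-9579) = 1 - 9579/2 = -9577/2 ≈ -4788.5)
X(g, q(-6, 1)) + C = (-90 + 73) - 9577/2 = -17 - 9577/2 = -9611/2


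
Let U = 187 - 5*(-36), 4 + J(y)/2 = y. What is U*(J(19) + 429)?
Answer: 168453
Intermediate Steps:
J(y) = -8 + 2*y
U = 367 (U = 187 + 180 = 367)
U*(J(19) + 429) = 367*((-8 + 2*19) + 429) = 367*((-8 + 38) + 429) = 367*(30 + 429) = 367*459 = 168453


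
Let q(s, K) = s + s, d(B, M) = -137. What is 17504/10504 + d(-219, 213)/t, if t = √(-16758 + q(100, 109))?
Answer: 2188/1313 + 137*I*√16558/16558 ≈ 1.6664 + 1.0647*I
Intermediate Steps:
q(s, K) = 2*s
t = I*√16558 (t = √(-16758 + 2*100) = √(-16758 + 200) = √(-16558) = I*√16558 ≈ 128.68*I)
17504/10504 + d(-219, 213)/t = 17504/10504 - 137*(-I*√16558/16558) = 17504*(1/10504) - (-137)*I*√16558/16558 = 2188/1313 + 137*I*√16558/16558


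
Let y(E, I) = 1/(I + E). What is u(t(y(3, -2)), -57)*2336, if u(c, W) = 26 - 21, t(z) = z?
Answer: 11680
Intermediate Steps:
y(E, I) = 1/(E + I)
u(c, W) = 5
u(t(y(3, -2)), -57)*2336 = 5*2336 = 11680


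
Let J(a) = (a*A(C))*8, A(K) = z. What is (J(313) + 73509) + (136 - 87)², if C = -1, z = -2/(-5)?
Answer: 384558/5 ≈ 76912.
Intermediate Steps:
z = ⅖ (z = -2*(-⅕) = ⅖ ≈ 0.40000)
A(K) = ⅖
J(a) = 16*a/5 (J(a) = (a*(⅖))*8 = (2*a/5)*8 = 16*a/5)
(J(313) + 73509) + (136 - 87)² = ((16/5)*313 + 73509) + (136 - 87)² = (5008/5 + 73509) + 49² = 372553/5 + 2401 = 384558/5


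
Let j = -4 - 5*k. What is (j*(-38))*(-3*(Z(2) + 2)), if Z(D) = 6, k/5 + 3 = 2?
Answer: 19152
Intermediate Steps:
k = -5 (k = -15 + 5*2 = -15 + 10 = -5)
j = 21 (j = -4 - 5*(-5) = -4 + 25 = 21)
(j*(-38))*(-3*(Z(2) + 2)) = (21*(-38))*(-3*(6 + 2)) = -(-2394)*8 = -798*(-24) = 19152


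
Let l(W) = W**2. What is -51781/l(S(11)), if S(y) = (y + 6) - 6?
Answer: -51781/121 ≈ -427.94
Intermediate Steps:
S(y) = y (S(y) = (6 + y) - 6 = y)
-51781/l(S(11)) = -51781/(11**2) = -51781/121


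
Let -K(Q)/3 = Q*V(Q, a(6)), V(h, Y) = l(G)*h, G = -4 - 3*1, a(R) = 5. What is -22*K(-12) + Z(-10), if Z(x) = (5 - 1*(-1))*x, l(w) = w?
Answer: -66588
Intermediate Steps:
G = -7 (G = -4 - 3 = -7)
Z(x) = 6*x (Z(x) = (5 + 1)*x = 6*x)
V(h, Y) = -7*h
K(Q) = 21*Q**2 (K(Q) = -3*Q*(-7*Q) = -(-21)*Q**2 = 21*Q**2)
-22*K(-12) + Z(-10) = -462*(-12)**2 + 6*(-10) = -462*144 - 60 = -22*3024 - 60 = -66528 - 60 = -66588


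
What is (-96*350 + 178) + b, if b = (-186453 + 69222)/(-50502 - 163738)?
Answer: -7160212049/214240 ≈ -33421.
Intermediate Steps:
b = 117231/214240 (b = -117231/(-214240) = -117231*(-1/214240) = 117231/214240 ≈ 0.54719)
(-96*350 + 178) + b = (-96*350 + 178) + 117231/214240 = (-33600 + 178) + 117231/214240 = -33422 + 117231/214240 = -7160212049/214240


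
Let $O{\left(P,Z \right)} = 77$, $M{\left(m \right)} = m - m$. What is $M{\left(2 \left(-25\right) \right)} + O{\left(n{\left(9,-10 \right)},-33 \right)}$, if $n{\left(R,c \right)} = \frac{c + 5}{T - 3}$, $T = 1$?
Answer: $77$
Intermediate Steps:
$M{\left(m \right)} = 0$
$n{\left(R,c \right)} = - \frac{5}{2} - \frac{c}{2}$ ($n{\left(R,c \right)} = \frac{c + 5}{1 - 3} = \frac{5 + c}{-2} = \left(5 + c\right) \left(- \frac{1}{2}\right) = - \frac{5}{2} - \frac{c}{2}$)
$M{\left(2 \left(-25\right) \right)} + O{\left(n{\left(9,-10 \right)},-33 \right)} = 0 + 77 = 77$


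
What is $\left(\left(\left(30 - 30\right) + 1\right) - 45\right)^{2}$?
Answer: $1936$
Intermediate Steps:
$\left(\left(\left(30 - 30\right) + 1\right) - 45\right)^{2} = \left(\left(0 + 1\right) - 45\right)^{2} = \left(1 - 45\right)^{2} = \left(-44\right)^{2} = 1936$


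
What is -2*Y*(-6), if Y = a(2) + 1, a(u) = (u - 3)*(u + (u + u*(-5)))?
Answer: 84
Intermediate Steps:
a(u) = -3*u*(-3 + u) (a(u) = (-3 + u)*(u + (u - 5*u)) = (-3 + u)*(u - 4*u) = (-3 + u)*(-3*u) = -3*u*(-3 + u))
Y = 7 (Y = 3*2*(3 - 1*2) + 1 = 3*2*(3 - 2) + 1 = 3*2*1 + 1 = 6 + 1 = 7)
-2*Y*(-6) = -2*7*(-6) = -14*(-6) = 84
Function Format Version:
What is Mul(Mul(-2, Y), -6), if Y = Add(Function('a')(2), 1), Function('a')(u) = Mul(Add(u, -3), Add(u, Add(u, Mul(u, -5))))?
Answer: 84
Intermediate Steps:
Function('a')(u) = Mul(-3, u, Add(-3, u)) (Function('a')(u) = Mul(Add(-3, u), Add(u, Add(u, Mul(-5, u)))) = Mul(Add(-3, u), Add(u, Mul(-4, u))) = Mul(Add(-3, u), Mul(-3, u)) = Mul(-3, u, Add(-3, u)))
Y = 7 (Y = Add(Mul(3, 2, Add(3, Mul(-1, 2))), 1) = Add(Mul(3, 2, Add(3, -2)), 1) = Add(Mul(3, 2, 1), 1) = Add(6, 1) = 7)
Mul(Mul(-2, Y), -6) = Mul(Mul(-2, 7), -6) = Mul(-14, -6) = 84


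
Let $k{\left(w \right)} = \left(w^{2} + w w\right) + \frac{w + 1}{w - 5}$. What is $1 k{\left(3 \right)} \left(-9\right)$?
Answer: $-144$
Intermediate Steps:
$k{\left(w \right)} = 2 w^{2} + \frac{1 + w}{-5 + w}$ ($k{\left(w \right)} = \left(w^{2} + w^{2}\right) + \frac{1 + w}{-5 + w} = 2 w^{2} + \frac{1 + w}{-5 + w}$)
$1 k{\left(3 \right)} \left(-9\right) = 1 \frac{1 + 3 - 10 \cdot 3^{2} + 2 \cdot 3^{3}}{-5 + 3} \left(-9\right) = 1 \frac{1 + 3 - 90 + 2 \cdot 27}{-2} \left(-9\right) = 1 \left(- \frac{1 + 3 - 90 + 54}{2}\right) \left(-9\right) = 1 \left(\left(- \frac{1}{2}\right) \left(-32\right)\right) \left(-9\right) = 1 \cdot 16 \left(-9\right) = 16 \left(-9\right) = -144$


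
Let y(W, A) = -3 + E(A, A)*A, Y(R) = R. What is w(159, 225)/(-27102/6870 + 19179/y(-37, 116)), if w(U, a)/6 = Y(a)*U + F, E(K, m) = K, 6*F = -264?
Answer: -1651167206205/19403623 ≈ -85096.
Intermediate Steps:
F = -44 (F = (⅙)*(-264) = -44)
y(W, A) = -3 + A² (y(W, A) = -3 + A*A = -3 + A²)
w(U, a) = -264 + 6*U*a (w(U, a) = 6*(a*U - 44) = 6*(U*a - 44) = 6*(-44 + U*a) = -264 + 6*U*a)
w(159, 225)/(-27102/6870 + 19179/y(-37, 116)) = (-264 + 6*159*225)/(-27102/6870 + 19179/(-3 + 116²)) = (-264 + 214650)/(-27102*1/6870 + 19179/(-3 + 13456)) = 214386/(-4517/1145 + 19179/13453) = 214386/(-38807246/15403685) = 214386*(-15403685/38807246) = -1651167206205/19403623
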